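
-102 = -102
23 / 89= 0.26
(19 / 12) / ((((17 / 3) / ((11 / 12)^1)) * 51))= 209 / 41616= 0.01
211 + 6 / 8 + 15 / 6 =857 / 4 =214.25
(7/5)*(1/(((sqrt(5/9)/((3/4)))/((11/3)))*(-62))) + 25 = 25 - 231*sqrt(5)/6200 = 24.92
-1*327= -327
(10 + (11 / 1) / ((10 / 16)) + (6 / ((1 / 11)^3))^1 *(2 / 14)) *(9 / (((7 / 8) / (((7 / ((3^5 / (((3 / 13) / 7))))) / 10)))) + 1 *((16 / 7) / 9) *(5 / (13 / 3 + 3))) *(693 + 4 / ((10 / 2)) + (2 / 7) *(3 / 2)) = 866056918528 / 6131125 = 141255.79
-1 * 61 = -61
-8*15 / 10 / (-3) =4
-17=-17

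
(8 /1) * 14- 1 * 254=-142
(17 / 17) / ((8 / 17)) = 17 / 8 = 2.12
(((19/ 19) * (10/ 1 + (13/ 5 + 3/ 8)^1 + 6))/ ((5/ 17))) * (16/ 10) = 103.22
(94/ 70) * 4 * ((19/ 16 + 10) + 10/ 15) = 26743/ 420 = 63.67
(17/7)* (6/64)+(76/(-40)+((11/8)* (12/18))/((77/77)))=-2539/3360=-0.76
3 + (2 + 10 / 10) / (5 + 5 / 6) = 123 / 35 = 3.51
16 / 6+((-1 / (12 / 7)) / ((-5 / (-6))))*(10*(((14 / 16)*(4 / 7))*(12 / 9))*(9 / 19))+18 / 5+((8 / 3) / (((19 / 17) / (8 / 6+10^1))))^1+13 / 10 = 55399 / 1710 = 32.40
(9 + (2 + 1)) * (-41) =-492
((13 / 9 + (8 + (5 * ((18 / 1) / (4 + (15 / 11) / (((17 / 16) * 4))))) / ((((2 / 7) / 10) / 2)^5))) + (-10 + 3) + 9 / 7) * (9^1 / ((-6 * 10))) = -5251147463.43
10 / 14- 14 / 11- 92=-7127 / 77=-92.56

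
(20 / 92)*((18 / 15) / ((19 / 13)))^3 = 474552 / 3943925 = 0.12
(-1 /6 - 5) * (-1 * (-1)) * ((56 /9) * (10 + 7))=-14756 /27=-546.52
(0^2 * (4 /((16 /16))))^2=0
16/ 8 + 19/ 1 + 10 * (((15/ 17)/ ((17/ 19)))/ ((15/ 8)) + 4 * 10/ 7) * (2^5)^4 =132372276723/ 2023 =65433651.37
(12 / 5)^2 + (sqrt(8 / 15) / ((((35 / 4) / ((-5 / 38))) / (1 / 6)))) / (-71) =2* sqrt(30) / 424935 + 144 / 25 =5.76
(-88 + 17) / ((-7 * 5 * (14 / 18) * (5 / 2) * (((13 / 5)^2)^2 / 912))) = 29138400 / 1399489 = 20.82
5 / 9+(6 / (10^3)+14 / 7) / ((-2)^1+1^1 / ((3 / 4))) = -22081 / 9000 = -2.45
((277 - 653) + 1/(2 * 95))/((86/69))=-4929291/16340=-301.67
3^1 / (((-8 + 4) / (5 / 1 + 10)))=-45 / 4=-11.25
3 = 3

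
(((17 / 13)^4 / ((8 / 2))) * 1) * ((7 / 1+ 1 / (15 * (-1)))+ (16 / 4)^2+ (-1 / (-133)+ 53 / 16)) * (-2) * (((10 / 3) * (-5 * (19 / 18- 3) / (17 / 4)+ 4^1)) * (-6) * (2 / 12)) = 804.52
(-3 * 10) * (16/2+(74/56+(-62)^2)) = -1618395/14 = -115599.64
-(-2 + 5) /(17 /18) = -54 /17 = -3.18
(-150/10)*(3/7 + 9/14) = -225/14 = -16.07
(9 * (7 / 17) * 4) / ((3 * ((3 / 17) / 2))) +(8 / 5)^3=7512 / 125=60.10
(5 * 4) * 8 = 160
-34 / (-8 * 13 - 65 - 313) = 17 / 241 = 0.07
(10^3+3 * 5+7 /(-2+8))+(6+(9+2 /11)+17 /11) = 1032.89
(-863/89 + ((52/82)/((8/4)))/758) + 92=227647507/2765942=82.30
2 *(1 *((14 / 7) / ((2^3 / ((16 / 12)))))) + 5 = 17 / 3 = 5.67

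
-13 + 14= 1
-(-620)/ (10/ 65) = 4030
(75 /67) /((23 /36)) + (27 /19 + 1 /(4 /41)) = 1572067 /117116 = 13.42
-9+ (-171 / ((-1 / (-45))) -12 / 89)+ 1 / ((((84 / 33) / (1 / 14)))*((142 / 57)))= -38166967749 / 4954096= -7704.12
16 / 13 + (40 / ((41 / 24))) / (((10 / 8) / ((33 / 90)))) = 21584 / 2665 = 8.10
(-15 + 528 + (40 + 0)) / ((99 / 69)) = 12719 / 33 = 385.42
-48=-48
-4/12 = -1/3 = -0.33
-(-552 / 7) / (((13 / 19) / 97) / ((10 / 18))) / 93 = 66.78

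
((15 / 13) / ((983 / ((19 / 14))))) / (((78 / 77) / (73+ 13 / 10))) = 155287 / 1329016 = 0.12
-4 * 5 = -20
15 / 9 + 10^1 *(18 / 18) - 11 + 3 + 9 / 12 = 53 / 12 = 4.42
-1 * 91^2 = -8281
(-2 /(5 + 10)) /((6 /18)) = -2 /5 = -0.40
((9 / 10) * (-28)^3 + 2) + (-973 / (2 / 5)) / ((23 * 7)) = -4547079 / 230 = -19769.91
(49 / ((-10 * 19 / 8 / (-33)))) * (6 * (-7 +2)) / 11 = -3528 / 19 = -185.68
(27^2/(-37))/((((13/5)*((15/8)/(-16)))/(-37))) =-31104/13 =-2392.62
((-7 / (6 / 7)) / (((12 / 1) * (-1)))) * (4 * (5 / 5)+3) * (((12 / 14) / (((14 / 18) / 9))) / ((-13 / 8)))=-378 / 13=-29.08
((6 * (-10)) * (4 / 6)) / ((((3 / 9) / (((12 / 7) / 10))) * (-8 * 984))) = 3 / 1148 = 0.00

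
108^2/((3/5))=19440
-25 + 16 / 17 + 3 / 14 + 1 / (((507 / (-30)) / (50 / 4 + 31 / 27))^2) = -114927143525 / 4955390622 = -23.19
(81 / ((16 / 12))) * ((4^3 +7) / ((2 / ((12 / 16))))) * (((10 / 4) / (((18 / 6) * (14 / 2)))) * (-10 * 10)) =-2156625 / 112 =-19255.58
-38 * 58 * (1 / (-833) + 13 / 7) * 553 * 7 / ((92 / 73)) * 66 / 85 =-324231328212 / 33235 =-9755719.22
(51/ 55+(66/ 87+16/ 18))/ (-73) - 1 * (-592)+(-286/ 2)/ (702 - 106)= 369566064679/ 624557340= 591.72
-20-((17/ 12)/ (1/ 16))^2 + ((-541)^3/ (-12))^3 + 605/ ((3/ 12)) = 3969861779162915897697853/ 1728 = 2297373714793354107464.04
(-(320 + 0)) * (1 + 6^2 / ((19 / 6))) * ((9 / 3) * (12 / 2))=-1353600 / 19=-71242.11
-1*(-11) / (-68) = -11 / 68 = -0.16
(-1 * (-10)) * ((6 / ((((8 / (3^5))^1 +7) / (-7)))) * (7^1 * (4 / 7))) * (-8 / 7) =466560 / 1709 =273.00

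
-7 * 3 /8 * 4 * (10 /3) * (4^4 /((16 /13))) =-7280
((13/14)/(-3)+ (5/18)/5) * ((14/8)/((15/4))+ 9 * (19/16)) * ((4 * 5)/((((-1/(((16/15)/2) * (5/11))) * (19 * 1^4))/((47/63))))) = 4026208/7465689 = 0.54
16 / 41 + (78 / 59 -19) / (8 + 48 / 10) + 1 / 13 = -1839371 / 2012608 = -0.91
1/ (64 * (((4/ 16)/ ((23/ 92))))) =1/ 64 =0.02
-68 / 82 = -34 / 41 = -0.83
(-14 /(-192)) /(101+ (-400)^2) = 7 /15369696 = 0.00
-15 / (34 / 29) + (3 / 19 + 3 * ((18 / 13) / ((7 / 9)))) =-428877 / 58786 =-7.30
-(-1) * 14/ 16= 7/ 8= 0.88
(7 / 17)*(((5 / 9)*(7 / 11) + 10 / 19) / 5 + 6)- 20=-17.46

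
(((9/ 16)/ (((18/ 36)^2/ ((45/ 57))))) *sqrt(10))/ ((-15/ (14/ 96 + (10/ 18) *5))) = -421 *sqrt(10)/ 1216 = -1.09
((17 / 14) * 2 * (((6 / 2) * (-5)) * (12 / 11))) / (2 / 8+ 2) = -1360 / 77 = -17.66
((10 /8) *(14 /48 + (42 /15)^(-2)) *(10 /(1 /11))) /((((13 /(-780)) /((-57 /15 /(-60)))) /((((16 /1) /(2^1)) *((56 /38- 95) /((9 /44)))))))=1060033810 /1323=801234.93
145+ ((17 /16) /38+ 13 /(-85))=7487141 /51680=144.88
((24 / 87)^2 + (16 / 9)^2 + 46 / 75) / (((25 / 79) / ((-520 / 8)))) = -6733548094 / 8515125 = -790.78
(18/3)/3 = 2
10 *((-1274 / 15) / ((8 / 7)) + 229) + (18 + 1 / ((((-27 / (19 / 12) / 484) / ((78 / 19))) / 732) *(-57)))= 3140767 / 1026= 3061.18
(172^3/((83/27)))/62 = 68694048/2573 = 26698.04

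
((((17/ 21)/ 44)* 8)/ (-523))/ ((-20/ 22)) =0.00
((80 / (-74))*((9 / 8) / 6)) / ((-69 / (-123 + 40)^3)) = -1679.75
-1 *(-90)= 90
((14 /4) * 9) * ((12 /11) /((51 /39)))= 26.28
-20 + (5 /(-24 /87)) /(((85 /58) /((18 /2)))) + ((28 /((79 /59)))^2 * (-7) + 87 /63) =-3190.93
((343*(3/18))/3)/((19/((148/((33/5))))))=126910/5643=22.49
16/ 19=0.84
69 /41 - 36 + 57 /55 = -75048 /2255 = -33.28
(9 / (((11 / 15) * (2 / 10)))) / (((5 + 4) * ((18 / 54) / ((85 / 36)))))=2125 / 44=48.30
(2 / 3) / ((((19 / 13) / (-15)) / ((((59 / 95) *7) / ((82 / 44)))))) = -236236 / 14801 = -15.96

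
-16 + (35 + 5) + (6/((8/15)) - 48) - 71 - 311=-1579/4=-394.75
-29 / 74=-0.39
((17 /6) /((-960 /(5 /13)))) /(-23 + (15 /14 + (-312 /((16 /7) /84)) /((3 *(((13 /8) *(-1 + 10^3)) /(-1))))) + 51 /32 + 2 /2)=4403 /65863564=0.00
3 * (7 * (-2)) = -42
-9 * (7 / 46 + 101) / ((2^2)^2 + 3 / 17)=-64719 / 1150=-56.28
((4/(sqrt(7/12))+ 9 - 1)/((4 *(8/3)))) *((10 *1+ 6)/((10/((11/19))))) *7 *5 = 66 *sqrt(21)/19+ 462/19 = 40.23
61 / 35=1.74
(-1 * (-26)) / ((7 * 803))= 0.00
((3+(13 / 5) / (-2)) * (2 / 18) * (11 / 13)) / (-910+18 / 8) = -374 / 2124135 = -0.00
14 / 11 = 1.27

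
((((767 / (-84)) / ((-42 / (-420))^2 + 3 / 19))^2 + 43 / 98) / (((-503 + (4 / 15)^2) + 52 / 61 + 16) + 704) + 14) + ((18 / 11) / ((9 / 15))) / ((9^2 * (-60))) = 27.57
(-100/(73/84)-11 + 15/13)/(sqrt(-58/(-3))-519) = 118544 * sqrt(174)/766815725 + 184573008/766815725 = 0.24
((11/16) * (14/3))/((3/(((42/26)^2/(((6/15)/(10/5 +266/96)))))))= 4320085/129792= 33.28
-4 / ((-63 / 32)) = 128 / 63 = 2.03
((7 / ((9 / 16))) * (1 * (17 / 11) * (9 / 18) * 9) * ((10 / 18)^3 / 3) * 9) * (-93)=-3689000 / 891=-4140.29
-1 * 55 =-55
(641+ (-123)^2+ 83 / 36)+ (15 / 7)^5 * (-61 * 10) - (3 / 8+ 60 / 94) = -670541769229 / 56874888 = -11789.77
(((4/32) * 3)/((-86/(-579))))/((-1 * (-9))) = 0.28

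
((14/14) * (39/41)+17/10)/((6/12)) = 1087/205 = 5.30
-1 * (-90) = 90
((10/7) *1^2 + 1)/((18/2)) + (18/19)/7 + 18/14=2024/1197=1.69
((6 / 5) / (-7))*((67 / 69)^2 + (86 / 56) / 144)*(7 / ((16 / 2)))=-0.14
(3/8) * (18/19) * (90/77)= 0.42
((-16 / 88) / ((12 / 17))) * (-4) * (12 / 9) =136 / 99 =1.37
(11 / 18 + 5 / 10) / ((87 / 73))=730 / 783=0.93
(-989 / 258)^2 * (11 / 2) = 5819 / 72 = 80.82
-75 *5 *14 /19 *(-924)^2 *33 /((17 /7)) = -1035416844000 /323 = -3205624904.02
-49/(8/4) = -49/2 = -24.50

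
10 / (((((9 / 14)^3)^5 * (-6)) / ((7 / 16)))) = -340305209032714240 / 617673396283947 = -550.95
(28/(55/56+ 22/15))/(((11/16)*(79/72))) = 27095040/1787533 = 15.16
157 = 157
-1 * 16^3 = -4096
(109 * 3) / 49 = 327 / 49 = 6.67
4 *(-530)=-2120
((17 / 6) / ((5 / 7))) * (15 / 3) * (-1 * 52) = -3094 / 3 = -1031.33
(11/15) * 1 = 11/15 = 0.73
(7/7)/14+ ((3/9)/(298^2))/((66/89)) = 0.07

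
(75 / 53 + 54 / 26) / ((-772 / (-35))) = 42105 / 265954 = 0.16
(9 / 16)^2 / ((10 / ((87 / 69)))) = 2349 / 58880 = 0.04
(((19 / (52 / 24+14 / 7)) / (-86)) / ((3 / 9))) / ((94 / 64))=-5472 / 50525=-0.11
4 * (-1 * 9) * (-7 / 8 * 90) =2835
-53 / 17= -3.12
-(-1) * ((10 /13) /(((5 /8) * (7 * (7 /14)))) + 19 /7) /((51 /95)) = 5.71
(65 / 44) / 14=65 / 616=0.11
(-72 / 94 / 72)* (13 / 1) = -13 / 94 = -0.14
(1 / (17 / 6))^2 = 36 / 289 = 0.12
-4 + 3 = -1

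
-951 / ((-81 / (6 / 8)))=317 / 36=8.81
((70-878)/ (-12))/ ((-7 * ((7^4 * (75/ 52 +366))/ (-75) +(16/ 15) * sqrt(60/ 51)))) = 2184832000 * sqrt(85)/ 250447259902861231 +29257032004200/ 35778179986123033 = 0.00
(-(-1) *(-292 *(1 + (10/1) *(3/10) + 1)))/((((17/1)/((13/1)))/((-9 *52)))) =8882640/17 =522508.24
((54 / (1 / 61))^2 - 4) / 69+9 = 10851053 / 69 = 157261.64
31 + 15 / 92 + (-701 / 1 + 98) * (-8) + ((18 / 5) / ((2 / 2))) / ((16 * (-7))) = 31267043 / 6440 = 4855.13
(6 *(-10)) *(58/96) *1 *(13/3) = -1885/12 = -157.08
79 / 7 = 11.29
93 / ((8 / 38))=1767 / 4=441.75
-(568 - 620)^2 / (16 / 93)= -15717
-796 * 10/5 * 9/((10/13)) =-93132/5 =-18626.40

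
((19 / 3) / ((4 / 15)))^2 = 9025 / 16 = 564.06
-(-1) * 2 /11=2 /11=0.18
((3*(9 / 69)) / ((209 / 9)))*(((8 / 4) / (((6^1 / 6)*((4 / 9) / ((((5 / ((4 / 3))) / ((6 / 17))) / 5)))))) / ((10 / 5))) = 12393 / 153824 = 0.08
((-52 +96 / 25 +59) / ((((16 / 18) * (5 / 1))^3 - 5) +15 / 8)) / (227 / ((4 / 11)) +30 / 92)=145403424 / 709320131875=0.00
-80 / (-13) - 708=-9124 / 13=-701.85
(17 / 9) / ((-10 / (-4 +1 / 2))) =119 / 180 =0.66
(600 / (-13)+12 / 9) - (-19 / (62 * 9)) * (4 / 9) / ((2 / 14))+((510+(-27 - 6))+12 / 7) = 99169367 / 228501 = 434.00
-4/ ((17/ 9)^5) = -236196/ 1419857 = -0.17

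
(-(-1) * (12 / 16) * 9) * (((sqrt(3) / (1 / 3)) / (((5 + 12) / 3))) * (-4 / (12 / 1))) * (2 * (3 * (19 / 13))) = -18.09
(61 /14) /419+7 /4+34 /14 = 49145 /11732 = 4.19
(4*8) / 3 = 32 / 3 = 10.67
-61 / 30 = -2.03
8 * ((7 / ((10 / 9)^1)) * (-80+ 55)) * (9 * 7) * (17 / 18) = -74970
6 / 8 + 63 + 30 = 375 / 4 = 93.75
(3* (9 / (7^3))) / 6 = 9 / 686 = 0.01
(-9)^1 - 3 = -12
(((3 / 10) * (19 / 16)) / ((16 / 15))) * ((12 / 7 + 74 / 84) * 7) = 6213 / 1024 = 6.07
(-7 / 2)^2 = 49 / 4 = 12.25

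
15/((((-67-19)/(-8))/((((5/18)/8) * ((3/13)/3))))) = 25/6708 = 0.00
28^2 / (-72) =-98 / 9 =-10.89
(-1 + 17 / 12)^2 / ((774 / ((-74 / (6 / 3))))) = -925 / 111456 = -0.01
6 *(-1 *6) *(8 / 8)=-36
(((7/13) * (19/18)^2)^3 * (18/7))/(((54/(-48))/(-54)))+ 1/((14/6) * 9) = 16165566217/605409714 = 26.70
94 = 94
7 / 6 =1.17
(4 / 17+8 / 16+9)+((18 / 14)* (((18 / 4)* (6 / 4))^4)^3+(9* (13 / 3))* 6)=22964479687055626985 / 1996488704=11502434068.90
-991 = -991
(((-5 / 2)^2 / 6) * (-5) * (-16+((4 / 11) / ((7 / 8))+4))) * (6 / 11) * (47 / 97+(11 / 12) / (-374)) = 531827125 / 33520872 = 15.87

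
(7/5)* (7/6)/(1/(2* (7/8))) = 343/120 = 2.86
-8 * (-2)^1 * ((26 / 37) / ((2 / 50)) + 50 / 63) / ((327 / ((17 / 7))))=11641600 / 5335659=2.18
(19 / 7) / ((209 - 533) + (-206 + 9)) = -19 / 3647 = -0.01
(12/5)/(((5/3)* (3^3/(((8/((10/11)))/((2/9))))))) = 264/125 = 2.11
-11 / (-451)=1 / 41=0.02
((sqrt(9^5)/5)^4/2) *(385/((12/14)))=626458930713/500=1252917861.43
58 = 58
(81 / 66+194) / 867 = 4295 / 19074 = 0.23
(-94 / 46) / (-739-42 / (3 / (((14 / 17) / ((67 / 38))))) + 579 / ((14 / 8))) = 0.00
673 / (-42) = -673 / 42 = -16.02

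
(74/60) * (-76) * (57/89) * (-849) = 22680186/445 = 50966.71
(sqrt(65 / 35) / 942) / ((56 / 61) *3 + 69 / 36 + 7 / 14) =122 *sqrt(91) / 4159715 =0.00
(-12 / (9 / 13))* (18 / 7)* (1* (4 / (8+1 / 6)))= -7488 / 343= -21.83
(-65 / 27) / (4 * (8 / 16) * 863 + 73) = -65 / 48573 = -0.00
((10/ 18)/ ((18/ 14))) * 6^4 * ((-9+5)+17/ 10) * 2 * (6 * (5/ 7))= -11040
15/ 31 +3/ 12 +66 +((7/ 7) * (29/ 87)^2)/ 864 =16086631/ 241056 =66.73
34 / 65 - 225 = -14591 / 65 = -224.48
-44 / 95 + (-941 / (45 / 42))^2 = 3297529264 / 4275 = 771351.87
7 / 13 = 0.54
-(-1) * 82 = 82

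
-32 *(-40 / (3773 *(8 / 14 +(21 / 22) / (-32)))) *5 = 409600 / 130781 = 3.13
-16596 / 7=-2370.86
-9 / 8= -1.12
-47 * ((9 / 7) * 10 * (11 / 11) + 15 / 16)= -72615 / 112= -648.35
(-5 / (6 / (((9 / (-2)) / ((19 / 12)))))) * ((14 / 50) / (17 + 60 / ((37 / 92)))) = 0.00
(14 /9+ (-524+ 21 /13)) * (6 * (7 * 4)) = -3412472 /39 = -87499.28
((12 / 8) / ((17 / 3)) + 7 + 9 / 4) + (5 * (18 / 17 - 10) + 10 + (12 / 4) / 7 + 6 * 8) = 11061 / 476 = 23.24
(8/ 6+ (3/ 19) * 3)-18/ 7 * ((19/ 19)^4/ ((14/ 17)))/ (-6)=13001/ 5586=2.33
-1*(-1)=1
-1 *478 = -478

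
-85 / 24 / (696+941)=-85 / 39288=-0.00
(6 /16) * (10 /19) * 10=75 /38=1.97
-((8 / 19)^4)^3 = -68719476736 / 2213314919066161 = -0.00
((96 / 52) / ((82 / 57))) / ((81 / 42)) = 1064 / 1599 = 0.67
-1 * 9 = -9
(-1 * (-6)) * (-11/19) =-66/19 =-3.47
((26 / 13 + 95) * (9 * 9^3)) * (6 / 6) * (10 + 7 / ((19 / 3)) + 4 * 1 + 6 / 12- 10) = 135556821 / 38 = 3567284.76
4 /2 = 2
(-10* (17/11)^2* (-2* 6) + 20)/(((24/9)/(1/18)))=9275/1452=6.39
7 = 7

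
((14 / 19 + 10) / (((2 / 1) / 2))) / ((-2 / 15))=-1530 / 19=-80.53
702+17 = 719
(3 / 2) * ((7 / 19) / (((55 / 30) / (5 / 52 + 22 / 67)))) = 93177 / 728156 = 0.13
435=435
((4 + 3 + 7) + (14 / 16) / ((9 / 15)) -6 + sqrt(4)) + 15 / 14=2105 / 168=12.53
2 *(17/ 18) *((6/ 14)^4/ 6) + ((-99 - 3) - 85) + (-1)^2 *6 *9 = -132.99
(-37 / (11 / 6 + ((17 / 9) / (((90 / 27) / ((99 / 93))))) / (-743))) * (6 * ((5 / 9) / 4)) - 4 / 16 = -17.08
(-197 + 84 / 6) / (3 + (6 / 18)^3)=-4941 / 82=-60.26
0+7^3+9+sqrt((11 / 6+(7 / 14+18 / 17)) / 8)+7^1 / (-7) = sqrt(17646) / 204+351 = 351.65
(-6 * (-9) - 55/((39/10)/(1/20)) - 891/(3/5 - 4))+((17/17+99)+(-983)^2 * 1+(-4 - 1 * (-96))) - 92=1281849973/1326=966704.35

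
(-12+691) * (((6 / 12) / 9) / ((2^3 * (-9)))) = -679 / 1296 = -0.52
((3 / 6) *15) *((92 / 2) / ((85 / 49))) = 3381 / 17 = 198.88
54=54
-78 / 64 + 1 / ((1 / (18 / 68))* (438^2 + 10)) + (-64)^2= 213683244119 / 52184288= 4094.78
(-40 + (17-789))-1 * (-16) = -796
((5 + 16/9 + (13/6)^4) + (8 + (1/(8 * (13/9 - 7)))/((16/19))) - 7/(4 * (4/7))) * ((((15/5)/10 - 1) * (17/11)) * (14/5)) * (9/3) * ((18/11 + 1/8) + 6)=-9947186672311/4181760000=-2378.71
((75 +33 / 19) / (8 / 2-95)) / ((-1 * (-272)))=-729 / 235144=-0.00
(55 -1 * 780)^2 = 525625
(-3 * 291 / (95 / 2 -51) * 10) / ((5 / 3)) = 10476 / 7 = 1496.57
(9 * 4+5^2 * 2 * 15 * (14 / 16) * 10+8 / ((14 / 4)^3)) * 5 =22633495 / 686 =32993.43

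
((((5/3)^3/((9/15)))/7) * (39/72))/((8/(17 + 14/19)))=2738125/2068416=1.32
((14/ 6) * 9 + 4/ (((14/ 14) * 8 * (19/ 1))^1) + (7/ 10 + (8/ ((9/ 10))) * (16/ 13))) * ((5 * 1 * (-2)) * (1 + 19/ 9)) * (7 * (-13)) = 142330496/ 1539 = 92482.45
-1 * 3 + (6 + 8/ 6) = 13/ 3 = 4.33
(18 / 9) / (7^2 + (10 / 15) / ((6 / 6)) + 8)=6 / 173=0.03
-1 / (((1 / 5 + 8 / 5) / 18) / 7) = -70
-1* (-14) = 14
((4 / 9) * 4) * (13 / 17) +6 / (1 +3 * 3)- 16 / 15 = 683 / 765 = 0.89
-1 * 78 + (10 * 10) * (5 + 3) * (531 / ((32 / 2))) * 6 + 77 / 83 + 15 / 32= 422897341 / 2656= 159223.40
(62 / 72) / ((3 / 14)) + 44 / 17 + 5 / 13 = 83435 / 11934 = 6.99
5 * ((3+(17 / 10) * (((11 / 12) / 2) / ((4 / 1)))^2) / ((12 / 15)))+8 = 1982509 / 73728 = 26.89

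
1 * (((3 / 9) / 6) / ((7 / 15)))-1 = -37 / 42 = -0.88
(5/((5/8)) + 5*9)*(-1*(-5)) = 265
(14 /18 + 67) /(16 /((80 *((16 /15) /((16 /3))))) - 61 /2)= -2.30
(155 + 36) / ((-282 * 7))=-191 / 1974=-0.10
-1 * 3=-3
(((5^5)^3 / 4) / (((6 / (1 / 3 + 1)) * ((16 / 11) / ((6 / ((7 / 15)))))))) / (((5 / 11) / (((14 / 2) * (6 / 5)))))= 2215576171875 / 8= 276947021484.38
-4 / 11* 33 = -12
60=60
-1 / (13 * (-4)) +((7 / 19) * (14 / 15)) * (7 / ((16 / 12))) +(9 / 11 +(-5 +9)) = 360963 / 54340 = 6.64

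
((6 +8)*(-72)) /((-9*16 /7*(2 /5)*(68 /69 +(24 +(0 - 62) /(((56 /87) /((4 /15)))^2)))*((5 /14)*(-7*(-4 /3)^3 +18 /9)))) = 782786025 /608650151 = 1.29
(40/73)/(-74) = -20/2701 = -0.01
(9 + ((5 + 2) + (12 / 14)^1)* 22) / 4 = 1273 / 28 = 45.46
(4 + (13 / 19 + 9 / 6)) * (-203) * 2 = -47705 / 19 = -2510.79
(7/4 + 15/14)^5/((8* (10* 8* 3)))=3077056399/33043906560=0.09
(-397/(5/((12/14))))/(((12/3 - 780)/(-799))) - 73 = -1942949/13580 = -143.07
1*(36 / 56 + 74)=1045 / 14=74.64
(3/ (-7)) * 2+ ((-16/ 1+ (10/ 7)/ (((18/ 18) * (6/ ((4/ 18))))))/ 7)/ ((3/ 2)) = -9430/ 3969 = -2.38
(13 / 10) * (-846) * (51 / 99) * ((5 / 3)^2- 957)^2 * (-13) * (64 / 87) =637378675588096 / 129195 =4933462406.35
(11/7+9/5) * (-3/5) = -354/175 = -2.02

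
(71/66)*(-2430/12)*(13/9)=-13845/44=-314.66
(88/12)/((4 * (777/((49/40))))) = 77/26640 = 0.00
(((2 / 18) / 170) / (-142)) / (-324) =1 / 70392240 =0.00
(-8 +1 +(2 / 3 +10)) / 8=11 / 24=0.46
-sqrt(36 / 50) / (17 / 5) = -3 * sqrt(2) / 17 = -0.25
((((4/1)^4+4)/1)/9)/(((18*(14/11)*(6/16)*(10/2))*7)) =0.10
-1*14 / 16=-7 / 8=-0.88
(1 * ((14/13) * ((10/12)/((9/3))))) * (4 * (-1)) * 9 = -140/13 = -10.77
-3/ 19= -0.16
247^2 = 61009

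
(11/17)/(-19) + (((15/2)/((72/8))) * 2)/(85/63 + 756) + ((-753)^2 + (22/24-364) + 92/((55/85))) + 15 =1153042642481195/2034291468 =566803.07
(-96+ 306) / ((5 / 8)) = 336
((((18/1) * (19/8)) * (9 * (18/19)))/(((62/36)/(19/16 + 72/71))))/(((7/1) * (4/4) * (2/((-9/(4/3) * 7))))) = -1572.60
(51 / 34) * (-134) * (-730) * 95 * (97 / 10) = 135211695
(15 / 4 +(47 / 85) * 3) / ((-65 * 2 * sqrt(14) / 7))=-1839 * sqrt(14) / 88400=-0.08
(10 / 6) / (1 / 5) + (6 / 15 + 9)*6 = 971 / 15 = 64.73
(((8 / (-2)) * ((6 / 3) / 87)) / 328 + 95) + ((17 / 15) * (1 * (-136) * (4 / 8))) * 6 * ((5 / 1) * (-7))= 58067192 / 3567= 16279.00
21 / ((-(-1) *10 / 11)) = 231 / 10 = 23.10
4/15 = 0.27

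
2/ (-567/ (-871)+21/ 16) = 27872/ 27363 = 1.02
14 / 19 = 0.74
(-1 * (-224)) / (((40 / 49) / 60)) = 16464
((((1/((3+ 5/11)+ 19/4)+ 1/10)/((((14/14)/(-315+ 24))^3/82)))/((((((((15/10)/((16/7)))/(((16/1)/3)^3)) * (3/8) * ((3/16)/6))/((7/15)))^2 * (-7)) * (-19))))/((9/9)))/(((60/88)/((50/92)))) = -41245971231060338124259328/181132643475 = -227711418768937.27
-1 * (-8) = 8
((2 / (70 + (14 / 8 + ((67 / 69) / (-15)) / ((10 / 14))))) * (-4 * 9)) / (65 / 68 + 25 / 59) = -44292480 / 60817309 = -0.73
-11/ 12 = -0.92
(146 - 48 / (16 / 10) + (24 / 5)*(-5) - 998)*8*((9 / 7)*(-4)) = 260928 / 7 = 37275.43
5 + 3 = 8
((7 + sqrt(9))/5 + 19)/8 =21/8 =2.62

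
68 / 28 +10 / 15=65 / 21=3.10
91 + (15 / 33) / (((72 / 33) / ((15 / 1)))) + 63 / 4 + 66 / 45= 13361 / 120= 111.34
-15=-15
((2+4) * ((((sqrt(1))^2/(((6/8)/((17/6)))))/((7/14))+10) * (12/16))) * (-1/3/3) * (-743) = 58697/9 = 6521.89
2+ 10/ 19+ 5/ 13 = 719/ 247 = 2.91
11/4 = 2.75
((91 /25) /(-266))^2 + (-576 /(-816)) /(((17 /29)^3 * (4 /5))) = 330180202549 /75377702500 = 4.38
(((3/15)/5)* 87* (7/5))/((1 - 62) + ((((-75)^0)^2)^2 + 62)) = 609/250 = 2.44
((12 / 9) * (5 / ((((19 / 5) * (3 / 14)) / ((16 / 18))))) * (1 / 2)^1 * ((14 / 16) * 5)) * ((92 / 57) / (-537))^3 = -19077856000 / 44135296035898131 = -0.00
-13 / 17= -0.76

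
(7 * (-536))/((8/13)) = -6097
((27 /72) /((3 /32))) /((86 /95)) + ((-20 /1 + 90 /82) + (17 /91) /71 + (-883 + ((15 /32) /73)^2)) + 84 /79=-4401850894781234695 /4910489893184512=-896.42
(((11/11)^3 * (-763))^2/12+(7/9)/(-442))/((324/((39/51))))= 385978033/3370896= 114.50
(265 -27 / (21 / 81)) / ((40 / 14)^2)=19.70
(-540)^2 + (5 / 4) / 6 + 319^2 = 9440669 / 24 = 393361.21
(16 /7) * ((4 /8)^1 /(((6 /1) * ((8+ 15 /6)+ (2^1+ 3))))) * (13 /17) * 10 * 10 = 10400 /11067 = 0.94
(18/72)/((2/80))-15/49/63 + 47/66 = 80797/7546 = 10.71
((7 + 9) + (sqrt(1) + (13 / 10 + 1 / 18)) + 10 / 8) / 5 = 3529 / 900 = 3.92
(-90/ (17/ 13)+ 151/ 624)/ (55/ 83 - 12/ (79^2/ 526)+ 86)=-376853916539/ 470651681136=-0.80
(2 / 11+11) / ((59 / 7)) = 861 / 649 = 1.33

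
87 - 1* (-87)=174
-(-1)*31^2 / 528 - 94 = -48671 / 528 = -92.18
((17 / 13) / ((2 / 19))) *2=323 / 13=24.85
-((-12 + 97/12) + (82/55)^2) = 61487/36300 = 1.69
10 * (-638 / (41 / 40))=-6224.39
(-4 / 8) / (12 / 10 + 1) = -5 / 22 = -0.23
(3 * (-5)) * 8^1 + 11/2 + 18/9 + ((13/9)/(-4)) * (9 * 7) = -541/4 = -135.25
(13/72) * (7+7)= 91/36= 2.53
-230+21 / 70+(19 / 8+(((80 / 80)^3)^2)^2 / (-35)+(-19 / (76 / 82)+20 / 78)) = -2703761 / 10920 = -247.60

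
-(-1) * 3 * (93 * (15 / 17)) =4185 / 17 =246.18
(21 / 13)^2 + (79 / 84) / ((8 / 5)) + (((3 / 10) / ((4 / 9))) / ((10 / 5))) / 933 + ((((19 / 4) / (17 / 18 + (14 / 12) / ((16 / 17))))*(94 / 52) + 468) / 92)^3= 960520942742862277996733 / 6951286167553977718560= 138.18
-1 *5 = -5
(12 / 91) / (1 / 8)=96 / 91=1.05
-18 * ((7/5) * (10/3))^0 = -18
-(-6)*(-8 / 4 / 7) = -12 / 7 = -1.71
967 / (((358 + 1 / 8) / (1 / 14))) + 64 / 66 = 256468 / 220605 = 1.16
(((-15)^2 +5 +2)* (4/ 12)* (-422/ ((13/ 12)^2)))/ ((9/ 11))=-17231104/ 507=-33986.40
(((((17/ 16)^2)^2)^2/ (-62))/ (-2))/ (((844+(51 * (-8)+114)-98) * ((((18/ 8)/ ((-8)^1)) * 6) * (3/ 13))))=-90684846733/ 1218666905468928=-0.00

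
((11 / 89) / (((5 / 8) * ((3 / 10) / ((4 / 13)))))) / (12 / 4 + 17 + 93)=704 / 392223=0.00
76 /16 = 19 /4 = 4.75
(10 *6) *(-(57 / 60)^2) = -1083 / 20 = -54.15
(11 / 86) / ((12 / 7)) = 77 / 1032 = 0.07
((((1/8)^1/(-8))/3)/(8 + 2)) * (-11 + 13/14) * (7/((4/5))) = 47/1024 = 0.05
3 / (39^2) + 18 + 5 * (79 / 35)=103942 / 3549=29.29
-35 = -35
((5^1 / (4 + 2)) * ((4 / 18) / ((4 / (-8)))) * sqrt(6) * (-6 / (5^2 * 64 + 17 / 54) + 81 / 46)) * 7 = -9054465 * sqrt(6) / 1987591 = -11.16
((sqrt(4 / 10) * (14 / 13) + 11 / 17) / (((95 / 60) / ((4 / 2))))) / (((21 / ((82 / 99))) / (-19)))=-1312 * sqrt(10) / 6435 - 656 / 1071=-1.26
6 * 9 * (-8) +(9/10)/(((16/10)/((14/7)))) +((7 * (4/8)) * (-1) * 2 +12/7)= -24425/56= -436.16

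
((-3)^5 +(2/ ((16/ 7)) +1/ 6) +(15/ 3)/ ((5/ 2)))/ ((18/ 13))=-74867/ 432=-173.30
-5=-5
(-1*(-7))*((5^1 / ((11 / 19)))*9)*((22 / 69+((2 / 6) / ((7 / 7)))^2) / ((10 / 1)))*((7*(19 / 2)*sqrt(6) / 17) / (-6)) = -1574321*sqrt(6) / 103224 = -37.36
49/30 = 1.63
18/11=1.64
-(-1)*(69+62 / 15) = 1097 / 15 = 73.13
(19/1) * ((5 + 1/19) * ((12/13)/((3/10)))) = 3840/13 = 295.38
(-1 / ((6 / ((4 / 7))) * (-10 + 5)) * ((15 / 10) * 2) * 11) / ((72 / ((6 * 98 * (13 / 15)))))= 1001 / 225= 4.45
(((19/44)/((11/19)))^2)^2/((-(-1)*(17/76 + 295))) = 322687697779/307812493631808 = 0.00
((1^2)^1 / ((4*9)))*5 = 5 / 36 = 0.14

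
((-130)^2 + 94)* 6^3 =3670704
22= 22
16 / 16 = 1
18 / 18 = 1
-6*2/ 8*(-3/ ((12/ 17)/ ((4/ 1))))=25.50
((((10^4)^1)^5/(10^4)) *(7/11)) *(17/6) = 595000000000000000/33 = 18030303030303030.30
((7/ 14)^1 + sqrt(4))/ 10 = 1/ 4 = 0.25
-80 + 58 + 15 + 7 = 0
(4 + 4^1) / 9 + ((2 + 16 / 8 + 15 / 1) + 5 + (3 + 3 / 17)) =4294 / 153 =28.07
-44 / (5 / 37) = -325.60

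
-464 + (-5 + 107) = -362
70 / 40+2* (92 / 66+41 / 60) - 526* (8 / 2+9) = -1503061 / 220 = -6832.10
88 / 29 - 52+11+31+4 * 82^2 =779782 / 29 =26889.03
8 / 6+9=31 / 3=10.33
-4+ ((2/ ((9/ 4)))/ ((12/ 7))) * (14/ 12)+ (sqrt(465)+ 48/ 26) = -1631/ 1053+ sqrt(465) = 20.01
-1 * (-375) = 375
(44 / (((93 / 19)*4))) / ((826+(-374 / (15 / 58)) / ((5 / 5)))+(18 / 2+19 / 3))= -1045 / 281232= -0.00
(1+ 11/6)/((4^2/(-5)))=-85/96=-0.89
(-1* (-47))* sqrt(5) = 47* sqrt(5) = 105.10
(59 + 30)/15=89/15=5.93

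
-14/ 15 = -0.93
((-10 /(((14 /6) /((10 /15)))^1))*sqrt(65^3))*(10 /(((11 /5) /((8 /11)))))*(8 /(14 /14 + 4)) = -832000*sqrt(65) /847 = -7919.48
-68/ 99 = -0.69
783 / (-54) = -14.50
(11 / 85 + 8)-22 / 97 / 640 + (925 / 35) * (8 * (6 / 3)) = 1591959587 / 3693760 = 430.99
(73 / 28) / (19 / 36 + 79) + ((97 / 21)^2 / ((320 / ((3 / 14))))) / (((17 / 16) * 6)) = 60140041 / 1717112880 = 0.04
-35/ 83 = -0.42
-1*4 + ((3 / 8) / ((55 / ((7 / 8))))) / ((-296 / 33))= -4.00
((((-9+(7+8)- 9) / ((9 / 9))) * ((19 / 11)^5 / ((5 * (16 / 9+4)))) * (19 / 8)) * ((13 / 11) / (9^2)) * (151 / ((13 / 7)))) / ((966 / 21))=-49727496217 / 508508869440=-0.10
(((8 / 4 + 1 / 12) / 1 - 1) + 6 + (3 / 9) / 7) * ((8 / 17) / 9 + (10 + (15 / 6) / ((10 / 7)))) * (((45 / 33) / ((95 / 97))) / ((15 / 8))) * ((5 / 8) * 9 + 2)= 25600356109 / 53721360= 476.54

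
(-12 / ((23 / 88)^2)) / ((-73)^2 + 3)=-23232 / 705157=-0.03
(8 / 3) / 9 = 8 / 27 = 0.30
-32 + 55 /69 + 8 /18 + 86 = 11435 /207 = 55.24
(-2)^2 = 4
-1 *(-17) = 17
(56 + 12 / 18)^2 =28900 / 9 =3211.11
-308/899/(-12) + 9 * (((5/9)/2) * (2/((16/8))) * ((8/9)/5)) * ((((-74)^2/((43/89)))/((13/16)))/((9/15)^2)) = 701025539761/40705821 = 17221.75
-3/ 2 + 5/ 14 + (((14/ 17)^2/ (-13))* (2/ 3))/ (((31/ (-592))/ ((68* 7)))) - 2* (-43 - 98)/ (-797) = 36079564018/ 114665187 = 314.65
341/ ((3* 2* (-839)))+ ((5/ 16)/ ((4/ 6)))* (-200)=-944557/ 10068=-93.82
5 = 5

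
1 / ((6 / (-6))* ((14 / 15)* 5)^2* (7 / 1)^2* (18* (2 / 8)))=-1 / 4802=-0.00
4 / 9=0.44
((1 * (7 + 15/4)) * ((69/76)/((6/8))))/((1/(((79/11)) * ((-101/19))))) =-7891231/15884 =-496.80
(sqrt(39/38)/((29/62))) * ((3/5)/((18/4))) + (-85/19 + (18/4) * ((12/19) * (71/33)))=1.93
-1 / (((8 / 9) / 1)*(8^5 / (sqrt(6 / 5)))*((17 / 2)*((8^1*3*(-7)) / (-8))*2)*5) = -3*sqrt(30) / 779878400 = -0.00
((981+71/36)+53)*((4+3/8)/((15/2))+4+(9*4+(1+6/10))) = 43700.76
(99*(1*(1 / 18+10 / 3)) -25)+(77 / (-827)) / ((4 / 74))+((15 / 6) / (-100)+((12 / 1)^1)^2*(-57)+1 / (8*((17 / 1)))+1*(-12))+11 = -1110694761 / 140590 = -7900.24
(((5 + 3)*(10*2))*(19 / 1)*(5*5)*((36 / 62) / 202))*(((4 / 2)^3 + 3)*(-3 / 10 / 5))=-451440 / 3131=-144.18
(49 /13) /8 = 49 /104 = 0.47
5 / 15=1 / 3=0.33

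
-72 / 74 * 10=-360 / 37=-9.73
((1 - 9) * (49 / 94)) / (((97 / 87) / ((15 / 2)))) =-127890 / 4559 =-28.05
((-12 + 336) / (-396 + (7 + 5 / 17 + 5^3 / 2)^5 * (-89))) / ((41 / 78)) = -0.00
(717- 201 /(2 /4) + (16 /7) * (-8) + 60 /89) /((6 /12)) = 594.78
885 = 885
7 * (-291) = -2037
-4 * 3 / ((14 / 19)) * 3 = -342 / 7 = -48.86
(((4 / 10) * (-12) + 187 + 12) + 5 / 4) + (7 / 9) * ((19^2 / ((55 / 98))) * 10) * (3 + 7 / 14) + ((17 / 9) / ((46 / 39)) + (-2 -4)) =806120603 / 45540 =17701.37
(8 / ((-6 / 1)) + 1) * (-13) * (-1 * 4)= -52 / 3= -17.33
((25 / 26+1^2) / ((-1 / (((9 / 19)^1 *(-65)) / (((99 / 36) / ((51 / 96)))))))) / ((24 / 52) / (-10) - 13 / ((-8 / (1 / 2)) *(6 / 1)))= 15215850 / 116413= 130.71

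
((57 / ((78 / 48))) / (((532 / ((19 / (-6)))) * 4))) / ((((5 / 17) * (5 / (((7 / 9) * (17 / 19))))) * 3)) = -289 / 35100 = -0.01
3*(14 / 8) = 5.25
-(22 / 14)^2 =-121 / 49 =-2.47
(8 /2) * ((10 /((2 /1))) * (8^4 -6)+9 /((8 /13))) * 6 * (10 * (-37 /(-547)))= 332222.80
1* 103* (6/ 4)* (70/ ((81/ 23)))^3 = 214923971500/ 177147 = 1213252.11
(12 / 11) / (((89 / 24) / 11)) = 288 / 89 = 3.24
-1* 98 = -98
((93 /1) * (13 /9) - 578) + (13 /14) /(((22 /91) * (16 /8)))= -116621 /264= -441.75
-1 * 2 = -2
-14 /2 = -7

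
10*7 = 70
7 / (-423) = -0.02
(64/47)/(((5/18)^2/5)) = 20736/235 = 88.24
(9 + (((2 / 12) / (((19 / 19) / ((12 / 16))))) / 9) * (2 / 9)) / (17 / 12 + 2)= 2917 / 1107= 2.64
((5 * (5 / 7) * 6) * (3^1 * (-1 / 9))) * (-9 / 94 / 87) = 75 / 9541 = 0.01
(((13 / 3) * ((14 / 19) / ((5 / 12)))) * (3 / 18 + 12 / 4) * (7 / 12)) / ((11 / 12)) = 2548 / 165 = 15.44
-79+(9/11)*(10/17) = -14683/187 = -78.52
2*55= 110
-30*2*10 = -600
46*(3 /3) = 46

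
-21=-21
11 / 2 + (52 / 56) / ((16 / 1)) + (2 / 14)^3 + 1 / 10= 310673 / 54880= 5.66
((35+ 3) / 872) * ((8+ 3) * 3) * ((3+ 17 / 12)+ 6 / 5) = 70433 / 8720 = 8.08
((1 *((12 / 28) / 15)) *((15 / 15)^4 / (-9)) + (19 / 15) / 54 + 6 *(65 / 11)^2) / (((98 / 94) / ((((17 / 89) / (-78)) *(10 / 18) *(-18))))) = 114854983585 / 23337219906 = 4.92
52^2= 2704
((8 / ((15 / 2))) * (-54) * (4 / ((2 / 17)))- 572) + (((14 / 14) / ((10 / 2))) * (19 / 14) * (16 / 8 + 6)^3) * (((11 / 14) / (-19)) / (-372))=-57654812 / 22785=-2530.38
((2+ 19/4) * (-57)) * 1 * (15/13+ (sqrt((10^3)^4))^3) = -20007000000000000023085/52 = -384750000000000000443.94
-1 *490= -490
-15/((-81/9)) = 5/3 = 1.67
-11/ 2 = -5.50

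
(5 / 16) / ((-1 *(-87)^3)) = 5 / 10536048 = 0.00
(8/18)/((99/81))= 4/11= 0.36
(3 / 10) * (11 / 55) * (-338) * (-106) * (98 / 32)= 1316679 / 200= 6583.40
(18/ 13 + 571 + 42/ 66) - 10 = 80512/ 143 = 563.02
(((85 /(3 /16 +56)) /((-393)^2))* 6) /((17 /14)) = 2240 /46283217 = 0.00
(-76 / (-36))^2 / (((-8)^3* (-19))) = 19 / 41472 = 0.00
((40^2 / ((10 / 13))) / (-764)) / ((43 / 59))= -3.74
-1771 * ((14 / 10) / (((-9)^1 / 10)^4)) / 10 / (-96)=309925 / 78732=3.94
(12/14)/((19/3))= 18/133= 0.14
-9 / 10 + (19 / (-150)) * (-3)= -13 / 25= -0.52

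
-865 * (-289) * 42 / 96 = 1749895 / 16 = 109368.44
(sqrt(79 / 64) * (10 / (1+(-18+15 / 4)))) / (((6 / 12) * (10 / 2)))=-2 * sqrt(79) / 53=-0.34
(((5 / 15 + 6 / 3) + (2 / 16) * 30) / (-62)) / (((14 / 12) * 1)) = -0.08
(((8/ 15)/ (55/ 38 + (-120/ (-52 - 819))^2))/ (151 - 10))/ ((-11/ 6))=-461253728/ 327822888525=-0.00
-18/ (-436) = 9/ 218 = 0.04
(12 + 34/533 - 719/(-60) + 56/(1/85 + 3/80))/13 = 2487121609/27854580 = 89.29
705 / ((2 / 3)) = 2115 / 2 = 1057.50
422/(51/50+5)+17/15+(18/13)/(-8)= 71.06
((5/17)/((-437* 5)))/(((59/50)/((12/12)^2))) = -50/438311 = -0.00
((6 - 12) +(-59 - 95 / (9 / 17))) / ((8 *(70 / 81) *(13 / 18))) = -48.96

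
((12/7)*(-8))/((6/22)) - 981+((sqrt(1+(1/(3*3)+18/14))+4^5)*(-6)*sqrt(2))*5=10*sqrt(2)*(-21504 - sqrt(1057))/7 - 7219/7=-44541.61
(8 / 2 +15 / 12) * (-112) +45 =-543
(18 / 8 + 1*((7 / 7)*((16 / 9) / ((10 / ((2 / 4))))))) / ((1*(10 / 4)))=0.94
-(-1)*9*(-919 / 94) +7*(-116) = -899.99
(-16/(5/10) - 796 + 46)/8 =-391/4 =-97.75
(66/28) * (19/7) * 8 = 2508/49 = 51.18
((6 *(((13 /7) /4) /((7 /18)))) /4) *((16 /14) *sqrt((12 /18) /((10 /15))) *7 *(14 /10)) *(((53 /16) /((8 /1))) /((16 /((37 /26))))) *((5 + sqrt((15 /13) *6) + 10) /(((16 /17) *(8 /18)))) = 24302673 *sqrt(130) /59637760 + 24302673 /917504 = 31.13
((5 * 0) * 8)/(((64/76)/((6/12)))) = 0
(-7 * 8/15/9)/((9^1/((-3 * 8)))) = 448/405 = 1.11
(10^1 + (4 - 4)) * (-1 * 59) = -590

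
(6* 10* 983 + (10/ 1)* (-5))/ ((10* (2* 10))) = 5893/ 20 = 294.65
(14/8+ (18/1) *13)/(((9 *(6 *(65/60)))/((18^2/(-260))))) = -8487/1690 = -5.02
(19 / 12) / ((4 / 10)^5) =154.62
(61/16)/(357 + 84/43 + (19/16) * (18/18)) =2623/247777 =0.01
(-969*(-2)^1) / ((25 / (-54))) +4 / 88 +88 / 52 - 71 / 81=-4185.22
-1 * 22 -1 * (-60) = 38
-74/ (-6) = 37/ 3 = 12.33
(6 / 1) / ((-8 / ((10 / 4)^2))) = -4.69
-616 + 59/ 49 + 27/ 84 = -120437/ 196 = -614.47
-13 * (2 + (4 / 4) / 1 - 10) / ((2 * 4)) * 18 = 819 / 4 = 204.75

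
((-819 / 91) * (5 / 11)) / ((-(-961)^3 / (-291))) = 13095 / 9762540491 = 0.00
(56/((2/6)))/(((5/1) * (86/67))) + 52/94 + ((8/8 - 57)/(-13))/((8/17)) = 4713873/131365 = 35.88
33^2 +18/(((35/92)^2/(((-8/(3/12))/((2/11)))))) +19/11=-280255922/13475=-20798.21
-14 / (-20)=7 / 10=0.70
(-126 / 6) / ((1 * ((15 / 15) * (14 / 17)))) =-51 / 2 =-25.50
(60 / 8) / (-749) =-15 / 1498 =-0.01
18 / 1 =18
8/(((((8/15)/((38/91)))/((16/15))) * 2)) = 304/91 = 3.34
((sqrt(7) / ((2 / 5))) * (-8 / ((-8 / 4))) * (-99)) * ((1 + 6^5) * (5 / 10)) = -10185123.93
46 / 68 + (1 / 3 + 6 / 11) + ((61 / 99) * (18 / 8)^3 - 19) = -374345 / 35904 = -10.43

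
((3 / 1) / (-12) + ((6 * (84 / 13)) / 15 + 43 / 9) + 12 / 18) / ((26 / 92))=27.53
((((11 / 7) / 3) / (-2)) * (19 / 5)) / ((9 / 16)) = -1672 / 945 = -1.77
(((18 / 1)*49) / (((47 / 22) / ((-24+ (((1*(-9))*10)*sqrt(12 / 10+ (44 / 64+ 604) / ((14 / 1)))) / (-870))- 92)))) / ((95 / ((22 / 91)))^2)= -22233024 / 71685575+ 71874*sqrt(3480330) / 72760858625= -0.31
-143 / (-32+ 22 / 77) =1001 / 222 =4.51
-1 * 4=-4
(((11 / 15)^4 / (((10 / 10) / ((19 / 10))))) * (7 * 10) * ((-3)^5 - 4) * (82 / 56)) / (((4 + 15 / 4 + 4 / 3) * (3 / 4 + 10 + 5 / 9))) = -135.47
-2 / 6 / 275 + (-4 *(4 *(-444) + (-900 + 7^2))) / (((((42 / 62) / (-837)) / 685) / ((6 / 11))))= -28014898059007 / 5775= -4851064598.96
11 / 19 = 0.58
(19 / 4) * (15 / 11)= 285 / 44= 6.48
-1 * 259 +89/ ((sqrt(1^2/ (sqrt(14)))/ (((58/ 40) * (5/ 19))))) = -259 +2581 * 14^(1/ 4)/ 76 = -193.31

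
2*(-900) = -1800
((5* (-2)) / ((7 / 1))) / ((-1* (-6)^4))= 5 / 4536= 0.00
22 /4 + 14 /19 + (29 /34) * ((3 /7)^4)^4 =66947750491832850 /10734236573981123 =6.24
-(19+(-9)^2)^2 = -10000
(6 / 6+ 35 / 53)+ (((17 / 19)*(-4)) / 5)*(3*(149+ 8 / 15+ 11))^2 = -20897455256 / 125875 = -166017.52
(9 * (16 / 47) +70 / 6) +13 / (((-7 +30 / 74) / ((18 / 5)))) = 656581 / 86010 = 7.63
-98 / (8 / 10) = -245 / 2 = -122.50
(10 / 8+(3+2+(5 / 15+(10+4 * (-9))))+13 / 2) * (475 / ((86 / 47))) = -3460375 / 1032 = -3353.08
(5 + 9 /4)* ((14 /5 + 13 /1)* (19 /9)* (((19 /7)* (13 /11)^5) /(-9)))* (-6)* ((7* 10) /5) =307078246943 /21741885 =14123.81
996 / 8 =249 / 2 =124.50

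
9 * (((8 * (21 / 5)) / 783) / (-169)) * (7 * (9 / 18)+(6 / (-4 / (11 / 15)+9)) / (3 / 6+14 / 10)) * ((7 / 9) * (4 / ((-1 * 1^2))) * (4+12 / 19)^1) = 16627072 / 115001965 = 0.14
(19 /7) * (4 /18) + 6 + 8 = 920 /63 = 14.60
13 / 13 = 1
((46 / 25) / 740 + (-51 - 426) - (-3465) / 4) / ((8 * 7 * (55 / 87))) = 626501877 / 56980000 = 11.00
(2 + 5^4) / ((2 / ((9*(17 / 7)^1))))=95931 / 14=6852.21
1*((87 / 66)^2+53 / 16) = 9777 / 1936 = 5.05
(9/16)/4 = 9/64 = 0.14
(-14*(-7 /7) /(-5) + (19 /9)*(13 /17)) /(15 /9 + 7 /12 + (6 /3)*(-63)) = 3628 /378675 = 0.01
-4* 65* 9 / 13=-180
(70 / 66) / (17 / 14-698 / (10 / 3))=-2450 / 480909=-0.01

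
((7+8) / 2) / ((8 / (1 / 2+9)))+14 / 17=5293 / 544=9.73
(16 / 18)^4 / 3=4096 / 19683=0.21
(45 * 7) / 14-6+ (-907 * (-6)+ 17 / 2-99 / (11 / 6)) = 5413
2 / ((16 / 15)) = 15 / 8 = 1.88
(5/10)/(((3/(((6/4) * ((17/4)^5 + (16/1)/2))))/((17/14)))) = 3468119/8192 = 423.35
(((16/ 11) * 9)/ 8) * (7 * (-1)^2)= 126/ 11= 11.45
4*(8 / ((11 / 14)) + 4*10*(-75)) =-131552 / 11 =-11959.27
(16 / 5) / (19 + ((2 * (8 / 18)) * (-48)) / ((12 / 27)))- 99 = -38131 / 385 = -99.04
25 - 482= -457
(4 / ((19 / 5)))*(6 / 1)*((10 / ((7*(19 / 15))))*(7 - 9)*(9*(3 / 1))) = -972000 / 2527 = -384.65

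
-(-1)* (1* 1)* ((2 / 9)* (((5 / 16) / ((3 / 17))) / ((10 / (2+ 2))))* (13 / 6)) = 221 / 648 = 0.34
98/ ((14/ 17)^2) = 289/ 2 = 144.50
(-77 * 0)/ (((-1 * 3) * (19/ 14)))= 0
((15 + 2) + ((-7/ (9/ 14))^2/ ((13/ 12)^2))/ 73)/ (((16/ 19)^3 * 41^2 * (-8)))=-14000762275/ 6116031627264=-0.00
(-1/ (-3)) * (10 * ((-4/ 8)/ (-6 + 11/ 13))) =65/ 201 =0.32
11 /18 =0.61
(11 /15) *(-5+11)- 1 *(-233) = 1187 /5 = 237.40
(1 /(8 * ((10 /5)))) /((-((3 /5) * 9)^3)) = -0.00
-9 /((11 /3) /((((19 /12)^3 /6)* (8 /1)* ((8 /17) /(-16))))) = 6859 /17952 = 0.38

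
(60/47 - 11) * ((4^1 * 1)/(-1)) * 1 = 1828/47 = 38.89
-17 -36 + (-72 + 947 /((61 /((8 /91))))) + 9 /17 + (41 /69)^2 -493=-276646170928 /449281287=-615.75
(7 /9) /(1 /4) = 28 /9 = 3.11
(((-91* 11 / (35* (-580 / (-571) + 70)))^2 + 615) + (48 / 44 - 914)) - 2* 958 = -1001019130226001 / 452183187500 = -2213.75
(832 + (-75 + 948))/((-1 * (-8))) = 1705/8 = 213.12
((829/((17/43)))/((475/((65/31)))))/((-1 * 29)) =-463411/1451885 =-0.32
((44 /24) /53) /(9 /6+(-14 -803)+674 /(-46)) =-253 /6071733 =-0.00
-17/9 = -1.89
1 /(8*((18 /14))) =7 /72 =0.10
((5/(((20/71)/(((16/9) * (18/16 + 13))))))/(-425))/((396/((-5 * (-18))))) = -8023/33660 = -0.24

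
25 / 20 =1.25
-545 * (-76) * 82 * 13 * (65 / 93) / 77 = 400780.87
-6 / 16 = -3 / 8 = -0.38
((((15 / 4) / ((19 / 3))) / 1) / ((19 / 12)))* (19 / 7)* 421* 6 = 2563.98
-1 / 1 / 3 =-1 / 3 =-0.33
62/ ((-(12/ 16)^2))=-992/ 9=-110.22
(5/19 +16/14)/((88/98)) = 119/76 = 1.57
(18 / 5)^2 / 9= 36 / 25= 1.44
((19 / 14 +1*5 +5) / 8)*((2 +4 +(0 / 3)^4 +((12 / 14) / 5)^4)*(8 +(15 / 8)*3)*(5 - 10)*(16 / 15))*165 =-858365487243 / 8403500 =-102143.81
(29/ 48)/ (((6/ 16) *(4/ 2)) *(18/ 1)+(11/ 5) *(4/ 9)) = 435/ 10424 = 0.04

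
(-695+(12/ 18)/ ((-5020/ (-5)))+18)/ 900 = -1019561/ 1355400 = -0.75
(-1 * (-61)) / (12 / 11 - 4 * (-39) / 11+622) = 671 / 7010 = 0.10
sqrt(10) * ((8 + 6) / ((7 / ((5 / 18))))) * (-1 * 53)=-265 * sqrt(10) / 9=-93.11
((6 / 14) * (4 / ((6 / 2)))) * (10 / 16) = 5 / 14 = 0.36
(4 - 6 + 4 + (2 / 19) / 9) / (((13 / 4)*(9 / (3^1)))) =1376 / 6669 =0.21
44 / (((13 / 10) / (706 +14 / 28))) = 310860 / 13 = 23912.31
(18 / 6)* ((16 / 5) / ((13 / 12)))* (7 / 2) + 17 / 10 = 4253 / 130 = 32.72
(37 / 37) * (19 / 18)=19 / 18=1.06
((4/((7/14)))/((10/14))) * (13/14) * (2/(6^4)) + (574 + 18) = 479533/810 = 592.02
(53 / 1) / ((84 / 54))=477 / 14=34.07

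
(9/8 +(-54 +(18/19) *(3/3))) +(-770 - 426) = -189685/152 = -1247.93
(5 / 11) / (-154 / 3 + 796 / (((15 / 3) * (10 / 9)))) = 375 / 75856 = 0.00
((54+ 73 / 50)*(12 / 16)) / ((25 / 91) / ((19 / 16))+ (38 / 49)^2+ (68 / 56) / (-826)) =291079921587 / 5817354850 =50.04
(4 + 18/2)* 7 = 91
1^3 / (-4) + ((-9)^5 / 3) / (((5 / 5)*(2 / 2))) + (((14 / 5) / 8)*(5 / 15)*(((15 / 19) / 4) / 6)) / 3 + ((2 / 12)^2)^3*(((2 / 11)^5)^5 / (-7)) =-6616724569340643226152471349357026733 / 336160186928994049216311540678624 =-19683.25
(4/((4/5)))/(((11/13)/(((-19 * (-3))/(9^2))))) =1235/297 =4.16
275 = 275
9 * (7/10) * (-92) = -2898/5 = -579.60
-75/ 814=-0.09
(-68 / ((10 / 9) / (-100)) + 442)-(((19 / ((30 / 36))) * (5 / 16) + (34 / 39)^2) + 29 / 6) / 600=47907694843 / 7300800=6561.98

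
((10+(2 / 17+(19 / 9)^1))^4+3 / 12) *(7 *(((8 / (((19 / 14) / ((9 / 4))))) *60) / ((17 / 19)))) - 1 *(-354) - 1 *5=48038248086121499 / 345025251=139231108.29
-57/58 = -0.98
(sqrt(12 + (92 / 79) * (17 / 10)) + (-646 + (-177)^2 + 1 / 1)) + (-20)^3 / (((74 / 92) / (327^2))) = -39348736692 / 37 + sqrt(2181190) / 395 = -1063479366.32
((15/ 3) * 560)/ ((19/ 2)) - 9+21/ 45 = 81568/ 285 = 286.20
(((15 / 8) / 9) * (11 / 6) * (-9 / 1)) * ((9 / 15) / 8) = -33 / 128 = -0.26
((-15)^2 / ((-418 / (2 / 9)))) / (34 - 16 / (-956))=-1195 / 339834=-0.00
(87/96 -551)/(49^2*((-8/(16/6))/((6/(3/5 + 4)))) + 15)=88015/881168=0.10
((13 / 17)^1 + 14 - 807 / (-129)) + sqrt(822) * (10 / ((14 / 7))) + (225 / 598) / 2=18542211 / 874276 + 5 * sqrt(822)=164.56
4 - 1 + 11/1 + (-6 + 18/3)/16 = 14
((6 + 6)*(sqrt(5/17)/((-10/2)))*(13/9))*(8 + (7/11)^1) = -988*sqrt(85)/561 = -16.24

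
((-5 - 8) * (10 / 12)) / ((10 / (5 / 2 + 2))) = -39 / 8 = -4.88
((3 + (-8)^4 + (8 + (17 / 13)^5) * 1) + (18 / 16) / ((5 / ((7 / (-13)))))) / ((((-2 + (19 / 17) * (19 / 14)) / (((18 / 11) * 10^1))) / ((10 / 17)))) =-7692427131102 / 93937129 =-81889.10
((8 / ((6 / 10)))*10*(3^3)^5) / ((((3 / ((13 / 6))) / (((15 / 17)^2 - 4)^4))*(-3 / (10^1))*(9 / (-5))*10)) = 192235401336610359000 / 6975757441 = 27557638430.31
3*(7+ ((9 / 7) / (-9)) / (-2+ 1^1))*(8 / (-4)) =-300 / 7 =-42.86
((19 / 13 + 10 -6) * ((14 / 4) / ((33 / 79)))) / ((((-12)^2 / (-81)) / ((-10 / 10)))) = 117789 / 4576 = 25.74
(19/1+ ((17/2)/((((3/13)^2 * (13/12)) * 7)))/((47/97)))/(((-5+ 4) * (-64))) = 61627/63168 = 0.98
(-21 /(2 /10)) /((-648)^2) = -35 /139968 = -0.00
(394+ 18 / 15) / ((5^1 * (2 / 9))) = 8892 / 25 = 355.68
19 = 19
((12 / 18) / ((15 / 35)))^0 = 1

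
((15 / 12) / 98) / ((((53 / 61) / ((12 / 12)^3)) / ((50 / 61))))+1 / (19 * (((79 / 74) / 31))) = 24017697 / 15592388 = 1.54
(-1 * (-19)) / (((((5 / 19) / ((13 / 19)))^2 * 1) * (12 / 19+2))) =61009 / 1250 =48.81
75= 75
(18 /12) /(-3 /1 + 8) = 3 /10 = 0.30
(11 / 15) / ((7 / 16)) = 176 / 105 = 1.68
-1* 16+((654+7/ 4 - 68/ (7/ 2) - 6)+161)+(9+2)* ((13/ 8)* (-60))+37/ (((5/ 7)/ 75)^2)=407627.82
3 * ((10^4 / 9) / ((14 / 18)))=30000 / 7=4285.71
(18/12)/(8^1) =3/16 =0.19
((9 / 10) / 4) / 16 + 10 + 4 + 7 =13449 / 640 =21.01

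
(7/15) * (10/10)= 0.47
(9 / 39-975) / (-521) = 12672 / 6773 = 1.87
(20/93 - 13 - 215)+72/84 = -147730/651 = -226.93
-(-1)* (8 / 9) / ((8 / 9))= 1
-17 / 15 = -1.13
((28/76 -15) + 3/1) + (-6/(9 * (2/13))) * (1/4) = -2899/228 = -12.71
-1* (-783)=783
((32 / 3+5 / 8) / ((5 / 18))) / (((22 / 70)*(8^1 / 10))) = 28455 / 176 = 161.68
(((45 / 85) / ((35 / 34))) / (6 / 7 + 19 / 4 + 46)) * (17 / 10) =36 / 2125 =0.02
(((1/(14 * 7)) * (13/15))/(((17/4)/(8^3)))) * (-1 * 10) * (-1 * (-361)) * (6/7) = -19222528/5831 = -3296.61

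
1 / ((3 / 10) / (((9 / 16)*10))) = 75 / 4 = 18.75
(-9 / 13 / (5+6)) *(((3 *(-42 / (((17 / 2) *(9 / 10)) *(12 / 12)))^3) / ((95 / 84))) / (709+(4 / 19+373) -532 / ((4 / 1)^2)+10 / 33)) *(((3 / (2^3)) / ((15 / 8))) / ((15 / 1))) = 59006976 / 168074658557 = 0.00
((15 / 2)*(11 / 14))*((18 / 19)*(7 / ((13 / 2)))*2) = 2970 / 247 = 12.02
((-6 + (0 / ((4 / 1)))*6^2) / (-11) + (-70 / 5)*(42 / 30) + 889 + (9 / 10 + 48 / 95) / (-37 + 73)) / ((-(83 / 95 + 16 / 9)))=-65457633 / 199496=-328.12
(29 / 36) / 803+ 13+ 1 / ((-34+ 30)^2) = 1510559 / 115632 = 13.06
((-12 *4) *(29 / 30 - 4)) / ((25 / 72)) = 52416 / 125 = 419.33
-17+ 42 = 25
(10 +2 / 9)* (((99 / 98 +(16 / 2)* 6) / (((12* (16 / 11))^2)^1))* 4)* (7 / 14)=4455583 / 1354752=3.29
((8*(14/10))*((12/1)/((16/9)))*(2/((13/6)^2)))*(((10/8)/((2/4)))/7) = 1944/169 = 11.50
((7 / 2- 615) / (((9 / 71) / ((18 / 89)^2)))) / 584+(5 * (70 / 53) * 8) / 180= -48963589 / 1103268564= -0.04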